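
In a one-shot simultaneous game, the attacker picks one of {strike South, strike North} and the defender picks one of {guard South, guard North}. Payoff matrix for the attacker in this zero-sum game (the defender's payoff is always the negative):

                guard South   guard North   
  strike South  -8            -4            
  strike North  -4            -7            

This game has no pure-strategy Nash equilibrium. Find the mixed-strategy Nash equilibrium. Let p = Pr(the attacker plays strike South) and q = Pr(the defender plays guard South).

In a mixed equilibrium the defender is indifferent between guard South and guard North; this condition fixes p.
  the defender's payoff from guard South: p·8 + (1−p)·4 = 4p + 4
  the defender's payoff from guard North: p·4 + (1−p)·7 = -3p + 7
  4p + 4 = -3p + 7  ⇒  7p = 3  ⇒  p = 3/7.
For the attacker to be willing to mix, the attacker must be indifferent between strike South and strike North, which pins down the defender's mix.
  the attacker's payoff to strike South: q·(-8) + (1−q)·(-4) = -4q - 4
  the attacker's payoff to strike North: q·(-4) + (1−q)·(-7) = 3q - 7
  -4q - 4 = 3q - 7  ⇒  -7q = -3  ⇒  q = 3/7.

p = 3/7, q = 3/7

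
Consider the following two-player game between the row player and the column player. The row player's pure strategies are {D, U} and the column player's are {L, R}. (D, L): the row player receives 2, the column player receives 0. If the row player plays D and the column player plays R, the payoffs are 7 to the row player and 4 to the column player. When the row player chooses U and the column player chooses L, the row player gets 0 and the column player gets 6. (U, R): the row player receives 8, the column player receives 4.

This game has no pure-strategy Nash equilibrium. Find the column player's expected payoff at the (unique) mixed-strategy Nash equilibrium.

4

Set the column player's expected payoff from L equal to that from R:
  the column player's expected payoff from L: p·0 + (1−p)·6 = -6p + 6
  the column player's expected payoff from R: p·4 + (1−p)·4 = 4
  -6p + 6 = 4  ⇒  -6p = -2  ⇒  p = 1/3.
At equilibrium the column player is indifferent across columns, so the column player's payoff equals the payoff from L: (1/3)·0 + (2/3)·6 = 4.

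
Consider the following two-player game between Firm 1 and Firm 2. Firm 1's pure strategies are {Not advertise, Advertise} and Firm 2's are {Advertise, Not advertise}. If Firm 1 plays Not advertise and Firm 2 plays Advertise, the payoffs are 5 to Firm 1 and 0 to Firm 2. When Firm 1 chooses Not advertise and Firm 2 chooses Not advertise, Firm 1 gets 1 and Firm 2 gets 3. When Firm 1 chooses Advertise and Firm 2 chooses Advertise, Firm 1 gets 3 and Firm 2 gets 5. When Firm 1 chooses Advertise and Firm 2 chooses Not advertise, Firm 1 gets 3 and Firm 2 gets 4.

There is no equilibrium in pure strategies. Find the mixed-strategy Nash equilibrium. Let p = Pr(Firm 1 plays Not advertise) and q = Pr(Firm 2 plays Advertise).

p = 1/4, q = 1/2

Set Firm 2's expected payoff from Advertise equal to that from Not advertise:
  Firm 2's payoff from Advertise: p·0 + (1−p)·5 = -5p + 5
  Firm 2's payoff from Not advertise: p·3 + (1−p)·4 = -p + 4
  -5p + 5 = -p + 4  ⇒  -4p = -1  ⇒  p = 1/4.
Set Firm 1's expected payoff from Not advertise equal to that from Advertise:
  Firm 1's payoff from Not advertise: q·5 + (1−q)·1 = 4q + 1
  Firm 1's payoff from Advertise: q·3 + (1−q)·3 = 3
  4q + 1 = 3  ⇒  4q = 2  ⇒  q = 1/2.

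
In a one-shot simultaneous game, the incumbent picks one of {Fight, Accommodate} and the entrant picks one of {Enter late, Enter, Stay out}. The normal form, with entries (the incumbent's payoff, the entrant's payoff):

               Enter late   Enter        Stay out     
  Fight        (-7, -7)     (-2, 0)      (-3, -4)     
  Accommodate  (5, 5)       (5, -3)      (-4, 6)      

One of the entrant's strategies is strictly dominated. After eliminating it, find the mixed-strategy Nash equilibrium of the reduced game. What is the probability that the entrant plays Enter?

q = 1/8

The entrant's strategy Enter late is strictly dominated by Stay out: -4 > -7 and 6 > 5. Eliminate Enter late.
The incumbent's indifference between Fight and Accommodate determines the entrant's mixing probability q:
  the incumbent's payoff to Fight: q·(-2) + (1−q)·(-3) = q - 3
  the incumbent's payoff to Accommodate: q·5 + (1−q)·(-4) = 9q - 4
  q - 3 = 9q - 4  ⇒  -8q = -1  ⇒  q = 1/8.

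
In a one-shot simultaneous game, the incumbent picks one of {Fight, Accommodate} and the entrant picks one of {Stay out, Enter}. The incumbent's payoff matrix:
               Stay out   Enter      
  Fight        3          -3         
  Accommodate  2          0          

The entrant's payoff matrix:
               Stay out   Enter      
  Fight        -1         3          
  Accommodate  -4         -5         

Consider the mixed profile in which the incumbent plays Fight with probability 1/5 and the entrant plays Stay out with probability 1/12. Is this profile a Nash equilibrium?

Given the entrant's mix q = 1/12, the incumbent's payoff from Fight is -5/2 but from Accommodate is 1/6. The incumbent strictly prefers Accommodate, so the incumbent would not mix.
So the proposed profile is not a Nash equilibrium.

No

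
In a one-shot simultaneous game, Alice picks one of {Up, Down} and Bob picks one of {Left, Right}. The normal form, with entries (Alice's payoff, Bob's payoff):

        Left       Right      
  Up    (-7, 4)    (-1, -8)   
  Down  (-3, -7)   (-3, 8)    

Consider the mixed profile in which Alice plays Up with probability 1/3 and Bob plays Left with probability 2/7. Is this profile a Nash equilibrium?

No

Given Alice's mix p = 1/3, Bob's payoff from Left is -10/3 but from Right is 8/3. Bob strictly prefers Right, so Bob would not mix.
So the proposed profile is not a Nash equilibrium.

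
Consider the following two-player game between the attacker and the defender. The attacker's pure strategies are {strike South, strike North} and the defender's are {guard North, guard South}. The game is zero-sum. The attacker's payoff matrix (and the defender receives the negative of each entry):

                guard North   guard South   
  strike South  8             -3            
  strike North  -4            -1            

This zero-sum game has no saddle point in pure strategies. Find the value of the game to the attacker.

The defender's mix must leave the attacker indifferent between strike South and strike North.
  the attacker's payoff from strike South: q·8 + (1−q)·(-3) = 11q - 3
  the attacker's payoff from strike North: q·(-4) + (1−q)·(-1) = -3q - 1
  11q - 3 = -3q - 1  ⇒  14q = 2  ⇒  q = 1/7.
The value is the attacker's expected payoff against this mix (using strike South): (1/7)·8 + (6/7)·(-3) = -10/7.

v = -10/7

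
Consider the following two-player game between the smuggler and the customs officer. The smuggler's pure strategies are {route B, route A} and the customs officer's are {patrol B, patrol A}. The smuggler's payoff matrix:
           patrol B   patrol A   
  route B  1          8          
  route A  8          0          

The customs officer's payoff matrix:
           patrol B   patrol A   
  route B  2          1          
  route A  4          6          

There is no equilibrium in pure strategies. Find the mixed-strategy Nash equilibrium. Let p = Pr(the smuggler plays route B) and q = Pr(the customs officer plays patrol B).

p = 2/3, q = 8/15

The customs officer's indifference between patrol B and patrol A determines the smuggler's mixing probability p:
  the customs officer's payoff to patrol B: p·2 + (1−p)·4 = -2p + 4
  the customs officer's payoff to patrol A: p·1 + (1−p)·6 = -5p + 6
  -2p + 4 = -5p + 6  ⇒  3p = 2  ⇒  p = 2/3.
Set the smuggler's expected payoff from route B equal to that from route A:
  the smuggler's payoff to route B: q·1 + (1−q)·8 = -7q + 8
  the smuggler's payoff to route A: q·8 + (1−q)·0 = 8q
  -7q + 8 = 8q  ⇒  -15q = -8  ⇒  q = 8/15.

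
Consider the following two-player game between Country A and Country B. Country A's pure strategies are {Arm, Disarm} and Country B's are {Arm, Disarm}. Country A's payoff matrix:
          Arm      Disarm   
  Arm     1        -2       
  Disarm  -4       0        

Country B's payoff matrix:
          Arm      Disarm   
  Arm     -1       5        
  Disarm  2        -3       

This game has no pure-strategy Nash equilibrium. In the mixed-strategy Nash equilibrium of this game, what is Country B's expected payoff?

Country A's mix must leave Country B indifferent between Arm and Disarm.
  Country B's payoff to Arm: p·(-1) + (1−p)·2 = -3p + 2
  Country B's payoff to Disarm: p·5 + (1−p)·(-3) = 8p - 3
  -3p + 2 = 8p - 3  ⇒  -11p = -5  ⇒  p = 5/11.
At equilibrium Country B is indifferent across columns, so Country B's payoff equals the payoff from Arm: (5/11)·(-1) + (6/11)·2 = 7/11.

7/11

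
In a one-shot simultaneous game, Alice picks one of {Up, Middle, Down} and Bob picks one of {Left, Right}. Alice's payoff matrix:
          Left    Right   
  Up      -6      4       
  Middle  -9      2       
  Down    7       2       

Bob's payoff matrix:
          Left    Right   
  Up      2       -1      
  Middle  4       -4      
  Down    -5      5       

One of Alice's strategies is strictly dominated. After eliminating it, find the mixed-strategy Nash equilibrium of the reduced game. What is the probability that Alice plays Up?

Alice's strategy Middle is strictly dominated by Up: -6 > -9 and 4 > 2. Eliminate Middle.
In a mixed equilibrium Bob is indifferent between Left and Right; this condition fixes p.
  Bob's payoff to Left: p·2 + (1−p)·(-5) = 7p - 5
  Bob's payoff to Right: p·(-1) + (1−p)·5 = -6p + 5
  7p - 5 = -6p + 5  ⇒  13p = 10  ⇒  p = 10/13.

p = 10/13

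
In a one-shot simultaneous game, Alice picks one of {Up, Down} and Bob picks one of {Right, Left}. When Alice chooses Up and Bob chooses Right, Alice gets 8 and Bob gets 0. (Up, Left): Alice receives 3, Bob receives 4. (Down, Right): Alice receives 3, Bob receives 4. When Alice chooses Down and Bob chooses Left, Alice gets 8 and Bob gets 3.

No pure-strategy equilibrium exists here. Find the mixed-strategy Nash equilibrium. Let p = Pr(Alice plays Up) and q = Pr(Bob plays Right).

Bob's indifference between Right and Left determines Alice's mixing probability p:
  Bob's payoff from Right: p·0 + (1−p)·4 = -4p + 4
  Bob's payoff from Left: p·4 + (1−p)·3 = p + 3
  -4p + 4 = p + 3  ⇒  -5p = -1  ⇒  p = 1/5.
In a mixed equilibrium Alice is indifferent between Up and Down; this condition fixes q.
  Alice's expected payoff from Up: q·8 + (1−q)·3 = 5q + 3
  Alice's expected payoff from Down: q·3 + (1−q)·8 = -5q + 8
  5q + 3 = -5q + 8  ⇒  10q = 5  ⇒  q = 1/2.

p = 1/5, q = 1/2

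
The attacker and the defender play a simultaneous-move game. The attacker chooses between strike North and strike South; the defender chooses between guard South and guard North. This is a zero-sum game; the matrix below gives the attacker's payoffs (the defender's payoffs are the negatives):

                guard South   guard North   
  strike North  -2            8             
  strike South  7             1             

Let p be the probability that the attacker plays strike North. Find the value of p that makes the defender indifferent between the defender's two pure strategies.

p = 3/8

Set the defender's expected payoff from guard South equal to that from guard North:
  the defender's payoff to guard South: p·2 + (1−p)·(-7) = 9p - 7
  the defender's payoff to guard North: p·(-8) + (1−p)·(-1) = -7p - 1
  9p - 7 = -7p - 1  ⇒  16p = 6  ⇒  p = 3/8.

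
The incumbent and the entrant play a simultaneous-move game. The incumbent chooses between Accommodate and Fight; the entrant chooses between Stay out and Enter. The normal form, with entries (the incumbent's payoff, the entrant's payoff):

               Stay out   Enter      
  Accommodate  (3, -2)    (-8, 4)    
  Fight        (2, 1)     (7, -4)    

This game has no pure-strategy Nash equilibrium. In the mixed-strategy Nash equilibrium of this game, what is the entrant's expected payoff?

-4/11

The entrant's indifference between Stay out and Enter determines the incumbent's mixing probability p:
  the entrant's payoff from Stay out: p·(-2) + (1−p)·1 = -3p + 1
  the entrant's payoff from Enter: p·4 + (1−p)·(-4) = 8p - 4
  -3p + 1 = 8p - 4  ⇒  -11p = -5  ⇒  p = 5/11.
At equilibrium the entrant is indifferent across columns, so the entrant's payoff equals the payoff from Stay out: (5/11)·(-2) + (6/11)·1 = -4/11.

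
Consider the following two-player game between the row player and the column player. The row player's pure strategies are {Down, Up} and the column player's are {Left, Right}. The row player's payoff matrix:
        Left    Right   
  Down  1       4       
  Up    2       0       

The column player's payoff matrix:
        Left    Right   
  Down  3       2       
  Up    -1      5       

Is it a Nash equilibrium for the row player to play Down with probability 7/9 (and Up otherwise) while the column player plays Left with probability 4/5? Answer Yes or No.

No

Given the row player's mix p = 7/9, the column player's payoff from Left is 19/9 but from Right is 8/3. The column player strictly prefers Right, so the column player would not mix.
So the proposed profile is not a Nash equilibrium.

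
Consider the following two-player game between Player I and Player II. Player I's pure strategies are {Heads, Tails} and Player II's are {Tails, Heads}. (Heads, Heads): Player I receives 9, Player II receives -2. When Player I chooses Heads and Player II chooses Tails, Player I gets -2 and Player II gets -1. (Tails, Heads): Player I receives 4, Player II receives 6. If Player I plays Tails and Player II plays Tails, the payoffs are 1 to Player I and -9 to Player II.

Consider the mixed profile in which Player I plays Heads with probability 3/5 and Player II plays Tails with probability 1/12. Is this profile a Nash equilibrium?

No

Given Player I's mix p = 3/5, Player II's payoff from Tails is -21/5 but from Heads is 6/5. Player II strictly prefers Heads, so Player II would not mix.
So the proposed profile is not a Nash equilibrium.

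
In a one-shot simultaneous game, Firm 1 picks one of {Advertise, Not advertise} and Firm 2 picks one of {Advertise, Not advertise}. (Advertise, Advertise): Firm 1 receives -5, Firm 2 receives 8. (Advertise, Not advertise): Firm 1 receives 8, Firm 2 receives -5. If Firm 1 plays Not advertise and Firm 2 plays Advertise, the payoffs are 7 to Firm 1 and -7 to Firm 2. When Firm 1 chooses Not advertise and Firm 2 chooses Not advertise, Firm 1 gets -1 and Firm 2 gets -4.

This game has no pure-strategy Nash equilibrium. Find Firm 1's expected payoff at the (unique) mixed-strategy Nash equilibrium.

In a mixed equilibrium Firm 1 is indifferent between Advertise and Not advertise; this condition fixes q.
  Firm 1's payoff from Advertise: q·(-5) + (1−q)·8 = -13q + 8
  Firm 1's payoff from Not advertise: q·7 + (1−q)·(-1) = 8q - 1
  -13q + 8 = 8q - 1  ⇒  -21q = -9  ⇒  q = 3/7.
At equilibrium Firm 1 is indifferent across rows, so Firm 1's payoff equals the payoff from Advertise: (3/7)·(-5) + (4/7)·8 = 17/7.

17/7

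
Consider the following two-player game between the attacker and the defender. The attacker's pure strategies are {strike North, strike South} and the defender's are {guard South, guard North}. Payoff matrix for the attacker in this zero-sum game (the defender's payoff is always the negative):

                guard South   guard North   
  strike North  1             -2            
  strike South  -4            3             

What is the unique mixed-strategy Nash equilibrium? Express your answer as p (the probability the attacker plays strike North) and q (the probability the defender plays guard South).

The attacker's mix must leave the defender indifferent between guard South and guard North.
  the defender's payoff to guard South: p·(-1) + (1−p)·4 = -5p + 4
  the defender's payoff to guard North: p·2 + (1−p)·(-3) = 5p - 3
  -5p + 4 = 5p - 3  ⇒  -10p = -7  ⇒  p = 7/10.
For the attacker to be willing to mix, the attacker must be indifferent between strike North and strike South, which pins down the defender's mix.
  the attacker's payoff to strike North: q·1 + (1−q)·(-2) = 3q - 2
  the attacker's payoff to strike South: q·(-4) + (1−q)·3 = -7q + 3
  3q - 2 = -7q + 3  ⇒  10q = 5  ⇒  q = 1/2.

p = 7/10, q = 1/2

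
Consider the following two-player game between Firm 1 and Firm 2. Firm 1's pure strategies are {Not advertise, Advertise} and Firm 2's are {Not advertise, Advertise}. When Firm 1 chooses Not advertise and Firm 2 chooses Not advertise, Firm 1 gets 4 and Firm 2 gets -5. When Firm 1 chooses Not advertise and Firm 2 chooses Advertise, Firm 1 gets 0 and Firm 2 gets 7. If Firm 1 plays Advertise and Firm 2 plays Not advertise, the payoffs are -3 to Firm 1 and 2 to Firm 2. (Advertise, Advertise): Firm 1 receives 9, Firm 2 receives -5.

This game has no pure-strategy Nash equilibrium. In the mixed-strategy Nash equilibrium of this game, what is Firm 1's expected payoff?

9/4

Firm 1's indifference between Not advertise and Advertise determines Firm 2's mixing probability q:
  Firm 1's payoff to Not advertise: q·4 + (1−q)·0 = 4q
  Firm 1's payoff to Advertise: q·(-3) + (1−q)·9 = -12q + 9
  4q = -12q + 9  ⇒  16q = 9  ⇒  q = 9/16.
At equilibrium Firm 1 is indifferent across rows, so Firm 1's payoff equals the payoff from Not advertise: (9/16)·4 + (7/16)·0 = 9/4.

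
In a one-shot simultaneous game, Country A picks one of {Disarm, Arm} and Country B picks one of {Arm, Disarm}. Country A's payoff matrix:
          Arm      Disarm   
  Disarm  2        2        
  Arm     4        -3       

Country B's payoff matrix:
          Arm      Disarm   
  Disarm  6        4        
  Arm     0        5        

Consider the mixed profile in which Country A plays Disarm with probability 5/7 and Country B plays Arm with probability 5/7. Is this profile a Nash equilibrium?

Check Country B's indifference given Country A's mix p = 5/7:
  payoff from Arm = 30/7; payoff from Disarm = 30/7 — equal.
Check Country A's indifference given Country B's mix q = 5/7:
  payoff from Disarm = 2; payoff from Arm = 2 — equal.
Both players are indifferent, so neither can profitably deviate.

Yes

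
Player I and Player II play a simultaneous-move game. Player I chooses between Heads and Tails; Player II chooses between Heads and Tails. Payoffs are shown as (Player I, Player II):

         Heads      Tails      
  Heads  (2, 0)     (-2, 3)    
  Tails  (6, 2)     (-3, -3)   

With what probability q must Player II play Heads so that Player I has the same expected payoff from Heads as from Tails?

q = 1/5

Set Player I's expected payoff from Heads equal to that from Tails:
  Player I's payoff from Heads: q·2 + (1−q)·(-2) = 4q - 2
  Player I's payoff from Tails: q·6 + (1−q)·(-3) = 9q - 3
  4q - 2 = 9q - 3  ⇒  -5q = -1  ⇒  q = 1/5.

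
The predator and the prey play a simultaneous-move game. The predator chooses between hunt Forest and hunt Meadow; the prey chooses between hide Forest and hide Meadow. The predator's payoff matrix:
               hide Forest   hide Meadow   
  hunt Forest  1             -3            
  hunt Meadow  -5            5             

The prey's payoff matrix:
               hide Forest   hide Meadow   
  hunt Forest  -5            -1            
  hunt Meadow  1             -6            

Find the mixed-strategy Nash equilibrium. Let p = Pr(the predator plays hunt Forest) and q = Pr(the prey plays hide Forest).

p = 7/11, q = 4/7

In a mixed equilibrium the prey is indifferent between hide Forest and hide Meadow; this condition fixes p.
  the prey's payoff to hide Forest: p·(-5) + (1−p)·1 = -6p + 1
  the prey's payoff to hide Meadow: p·(-1) + (1−p)·(-6) = 5p - 6
  -6p + 1 = 5p - 6  ⇒  -11p = -7  ⇒  p = 7/11.
In a mixed equilibrium the predator is indifferent between hunt Forest and hunt Meadow; this condition fixes q.
  the predator's expected payoff from hunt Forest: q·1 + (1−q)·(-3) = 4q - 3
  the predator's expected payoff from hunt Meadow: q·(-5) + (1−q)·5 = -10q + 5
  4q - 3 = -10q + 5  ⇒  14q = 8  ⇒  q = 4/7.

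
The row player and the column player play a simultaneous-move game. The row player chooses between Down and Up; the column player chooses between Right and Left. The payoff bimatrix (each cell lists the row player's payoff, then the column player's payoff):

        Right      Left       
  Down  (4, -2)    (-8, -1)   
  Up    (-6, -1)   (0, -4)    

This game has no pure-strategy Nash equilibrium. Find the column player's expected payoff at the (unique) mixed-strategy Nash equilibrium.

For the column player to be willing to mix, the column player must be indifferent between Right and Left, which pins down the row player's mix.
  the column player's payoff to Right: p·(-2) + (1−p)·(-1) = -p - 1
  the column player's payoff to Left: p·(-1) + (1−p)·(-4) = 3p - 4
  -p - 1 = 3p - 4  ⇒  -4p = -3  ⇒  p = 3/4.
At equilibrium the column player is indifferent across columns, so the column player's payoff equals the payoff from Right: (3/4)·(-2) + (1/4)·(-1) = -7/4.

-7/4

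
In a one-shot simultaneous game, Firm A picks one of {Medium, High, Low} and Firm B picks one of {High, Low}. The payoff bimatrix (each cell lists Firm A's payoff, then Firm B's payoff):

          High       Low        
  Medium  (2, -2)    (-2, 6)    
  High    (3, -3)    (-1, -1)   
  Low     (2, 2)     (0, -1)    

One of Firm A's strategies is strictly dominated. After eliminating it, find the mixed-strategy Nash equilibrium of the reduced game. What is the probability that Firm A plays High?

Firm A's strategy Medium is strictly dominated by High: 3 > 2 and -1 > -2. Eliminate Medium.
Firm B's indifference between High and Low determines Firm A's mixing probability p:
  Firm B's payoff from High: p·(-3) + (1−p)·2 = -5p + 2
  Firm B's payoff from Low: p·(-1) + (1−p)·(-1) = -1
  -5p + 2 = -1  ⇒  -5p = -3  ⇒  p = 3/5.

p = 3/5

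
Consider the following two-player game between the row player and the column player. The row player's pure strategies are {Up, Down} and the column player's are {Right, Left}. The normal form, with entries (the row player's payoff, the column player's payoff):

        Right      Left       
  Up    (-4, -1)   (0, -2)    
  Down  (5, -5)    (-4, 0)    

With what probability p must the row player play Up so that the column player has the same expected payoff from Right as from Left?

p = 5/6

The row player's mix must leave the column player indifferent between Right and Left.
  the column player's payoff to Right: p·(-1) + (1−p)·(-5) = 4p - 5
  the column player's payoff to Left: p·(-2) + (1−p)·0 = -2p
  4p - 5 = -2p  ⇒  6p = 5  ⇒  p = 5/6.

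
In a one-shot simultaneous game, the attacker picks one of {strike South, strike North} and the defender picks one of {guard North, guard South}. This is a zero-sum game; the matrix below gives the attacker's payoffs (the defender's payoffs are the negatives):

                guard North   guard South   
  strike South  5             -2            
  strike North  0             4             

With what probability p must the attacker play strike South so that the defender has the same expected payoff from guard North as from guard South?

Set the defender's expected payoff from guard North equal to that from guard South:
  the defender's payoff to guard North: p·(-5) + (1−p)·0 = -5p
  the defender's payoff to guard South: p·2 + (1−p)·(-4) = 6p - 4
  -5p = 6p - 4  ⇒  -11p = -4  ⇒  p = 4/11.

p = 4/11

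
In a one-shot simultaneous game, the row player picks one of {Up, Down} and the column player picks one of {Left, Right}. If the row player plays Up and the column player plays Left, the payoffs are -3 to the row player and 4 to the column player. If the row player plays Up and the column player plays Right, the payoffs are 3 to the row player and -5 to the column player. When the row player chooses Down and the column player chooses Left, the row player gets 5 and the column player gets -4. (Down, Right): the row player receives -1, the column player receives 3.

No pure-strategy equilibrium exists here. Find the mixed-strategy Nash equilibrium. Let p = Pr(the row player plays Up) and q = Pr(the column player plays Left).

Set the column player's expected payoff from Left equal to that from Right:
  the column player's payoff from Left: p·4 + (1−p)·(-4) = 8p - 4
  the column player's payoff from Right: p·(-5) + (1−p)·3 = -8p + 3
  8p - 4 = -8p + 3  ⇒  16p = 7  ⇒  p = 7/16.
Set the row player's expected payoff from Up equal to that from Down:
  the row player's payoff from Up: q·(-3) + (1−q)·3 = -6q + 3
  the row player's payoff from Down: q·5 + (1−q)·(-1) = 6q - 1
  -6q + 3 = 6q - 1  ⇒  -12q = -4  ⇒  q = 1/3.

p = 7/16, q = 1/3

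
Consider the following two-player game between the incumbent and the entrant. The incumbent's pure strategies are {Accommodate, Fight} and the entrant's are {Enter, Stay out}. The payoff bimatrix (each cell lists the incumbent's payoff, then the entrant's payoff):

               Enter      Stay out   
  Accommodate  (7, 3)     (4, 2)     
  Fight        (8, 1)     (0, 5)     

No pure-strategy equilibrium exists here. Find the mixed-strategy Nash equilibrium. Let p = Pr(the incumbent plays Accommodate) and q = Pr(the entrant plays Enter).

Set the entrant's expected payoff from Enter equal to that from Stay out:
  the entrant's expected payoff from Enter: p·3 + (1−p)·1 = 2p + 1
  the entrant's expected payoff from Stay out: p·2 + (1−p)·5 = -3p + 5
  2p + 1 = -3p + 5  ⇒  5p = 4  ⇒  p = 4/5.
The incumbent's indifference between Accommodate and Fight determines the entrant's mixing probability q:
  the incumbent's payoff to Accommodate: q·7 + (1−q)·4 = 3q + 4
  the incumbent's payoff to Fight: q·8 + (1−q)·0 = 8q
  3q + 4 = 8q  ⇒  -5q = -4  ⇒  q = 4/5.

p = 4/5, q = 4/5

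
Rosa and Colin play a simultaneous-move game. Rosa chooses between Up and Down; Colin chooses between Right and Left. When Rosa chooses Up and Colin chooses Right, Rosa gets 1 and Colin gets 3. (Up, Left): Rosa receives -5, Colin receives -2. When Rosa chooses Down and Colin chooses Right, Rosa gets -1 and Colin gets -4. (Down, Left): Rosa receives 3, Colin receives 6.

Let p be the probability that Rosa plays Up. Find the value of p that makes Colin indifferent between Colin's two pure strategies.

For Colin to be willing to mix, Colin must be indifferent between Right and Left, which pins down Rosa's mix.
  Colin's expected payoff from Right: p·3 + (1−p)·(-4) = 7p - 4
  Colin's expected payoff from Left: p·(-2) + (1−p)·6 = -8p + 6
  7p - 4 = -8p + 6  ⇒  15p = 10  ⇒  p = 2/3.

p = 2/3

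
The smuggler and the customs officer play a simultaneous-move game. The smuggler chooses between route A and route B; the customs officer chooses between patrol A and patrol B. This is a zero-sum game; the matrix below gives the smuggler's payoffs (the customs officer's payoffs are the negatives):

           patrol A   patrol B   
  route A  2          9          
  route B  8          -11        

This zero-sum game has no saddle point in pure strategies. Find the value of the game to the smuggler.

v = 47/13

The customs officer's mix must leave the smuggler indifferent between route A and route B.
  the smuggler's payoff from route A: q·2 + (1−q)·9 = -7q + 9
  the smuggler's payoff from route B: q·8 + (1−q)·(-11) = 19q - 11
  -7q + 9 = 19q - 11  ⇒  -26q = -20  ⇒  q = 10/13.
The value is the smuggler's expected payoff against this mix (using route A): (10/13)·2 + (3/13)·9 = 47/13.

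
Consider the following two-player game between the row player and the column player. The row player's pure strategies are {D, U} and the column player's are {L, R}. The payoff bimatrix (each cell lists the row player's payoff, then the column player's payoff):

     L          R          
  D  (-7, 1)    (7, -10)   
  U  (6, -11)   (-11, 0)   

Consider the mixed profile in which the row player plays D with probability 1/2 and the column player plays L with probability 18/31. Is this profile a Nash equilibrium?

Check the column player's indifference given the row player's mix p = 1/2:
  payoff from L = -5; payoff from R = -5 — equal.
Check the row player's indifference given the column player's mix q = 18/31:
  payoff from D = -35/31; payoff from U = -35/31 — equal.
Both players are indifferent, so neither can profitably deviate.

Yes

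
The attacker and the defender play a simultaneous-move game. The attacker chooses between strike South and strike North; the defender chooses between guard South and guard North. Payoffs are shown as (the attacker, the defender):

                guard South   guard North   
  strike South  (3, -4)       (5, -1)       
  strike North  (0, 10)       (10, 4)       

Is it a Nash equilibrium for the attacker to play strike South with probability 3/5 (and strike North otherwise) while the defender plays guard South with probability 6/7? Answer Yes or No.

Given the attacker's mix p = 3/5, the defender's payoff from guard South is 8/5 but from guard North is 1. The defender strictly prefers guard South, so the defender would not mix.
So the proposed profile is not a Nash equilibrium.

No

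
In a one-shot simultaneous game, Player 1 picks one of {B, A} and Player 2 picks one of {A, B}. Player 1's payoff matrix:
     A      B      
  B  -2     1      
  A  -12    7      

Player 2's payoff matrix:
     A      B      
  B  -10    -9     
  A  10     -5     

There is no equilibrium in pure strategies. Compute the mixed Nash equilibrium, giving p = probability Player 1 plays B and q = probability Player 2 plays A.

For Player 2 to be willing to mix, Player 2 must be indifferent between A and B, which pins down Player 1's mix.
  Player 2's payoff to A: p·(-10) + (1−p)·10 = -20p + 10
  Player 2's payoff to B: p·(-9) + (1−p)·(-5) = -4p - 5
  -20p + 10 = -4p - 5  ⇒  -16p = -15  ⇒  p = 15/16.
In a mixed equilibrium Player 1 is indifferent between B and A; this condition fixes q.
  Player 1's payoff from B: q·(-2) + (1−q)·1 = -3q + 1
  Player 1's payoff from A: q·(-12) + (1−q)·7 = -19q + 7
  -3q + 1 = -19q + 7  ⇒  16q = 6  ⇒  q = 3/8.

p = 15/16, q = 3/8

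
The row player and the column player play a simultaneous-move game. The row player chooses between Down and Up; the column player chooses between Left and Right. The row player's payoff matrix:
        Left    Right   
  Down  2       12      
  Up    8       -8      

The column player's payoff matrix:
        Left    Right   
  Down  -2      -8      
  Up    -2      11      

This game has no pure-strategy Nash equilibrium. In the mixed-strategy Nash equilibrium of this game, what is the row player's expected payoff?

56/13

The row player's indifference between Down and Up determines the column player's mixing probability q:
  the row player's expected payoff from Down: q·2 + (1−q)·12 = -10q + 12
  the row player's expected payoff from Up: q·8 + (1−q)·(-8) = 16q - 8
  -10q + 12 = 16q - 8  ⇒  -26q = -20  ⇒  q = 10/13.
At equilibrium the row player is indifferent across rows, so the row player's payoff equals the payoff from Down: (10/13)·2 + (3/13)·12 = 56/13.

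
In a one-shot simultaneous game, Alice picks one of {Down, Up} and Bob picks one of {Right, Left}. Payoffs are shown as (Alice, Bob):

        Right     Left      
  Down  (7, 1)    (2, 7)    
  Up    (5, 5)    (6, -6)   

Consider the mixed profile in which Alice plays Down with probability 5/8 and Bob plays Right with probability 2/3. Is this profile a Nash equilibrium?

Given Alice's mix p = 5/8, Bob's payoff from Right is 5/2 but from Left is 17/8. Bob strictly prefers Right, so Bob would not mix.
So the proposed profile is not a Nash equilibrium.

No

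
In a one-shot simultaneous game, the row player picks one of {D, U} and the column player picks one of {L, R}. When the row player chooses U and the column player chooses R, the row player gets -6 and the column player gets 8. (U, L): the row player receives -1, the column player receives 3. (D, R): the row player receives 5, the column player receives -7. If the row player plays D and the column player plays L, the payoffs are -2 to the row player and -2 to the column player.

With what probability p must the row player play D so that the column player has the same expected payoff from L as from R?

p = 1/2

In a mixed equilibrium the column player is indifferent between L and R; this condition fixes p.
  the column player's expected payoff from L: p·(-2) + (1−p)·3 = -5p + 3
  the column player's expected payoff from R: p·(-7) + (1−p)·8 = -15p + 8
  -5p + 3 = -15p + 8  ⇒  10p = 5  ⇒  p = 1/2.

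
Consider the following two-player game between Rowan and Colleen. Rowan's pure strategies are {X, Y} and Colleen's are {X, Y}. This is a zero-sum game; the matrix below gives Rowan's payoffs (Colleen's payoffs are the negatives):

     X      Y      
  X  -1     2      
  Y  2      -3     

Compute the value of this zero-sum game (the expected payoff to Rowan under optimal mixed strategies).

In a mixed equilibrium Rowan is indifferent between X and Y; this condition fixes q.
  Rowan's payoff to X: q·(-1) + (1−q)·2 = -3q + 2
  Rowan's payoff to Y: q·2 + (1−q)·(-3) = 5q - 3
  -3q + 2 = 5q - 3  ⇒  -8q = -5  ⇒  q = 5/8.
The value is Rowan's expected payoff against this mix (using X): (5/8)·(-1) + (3/8)·2 = 1/8.

v = 1/8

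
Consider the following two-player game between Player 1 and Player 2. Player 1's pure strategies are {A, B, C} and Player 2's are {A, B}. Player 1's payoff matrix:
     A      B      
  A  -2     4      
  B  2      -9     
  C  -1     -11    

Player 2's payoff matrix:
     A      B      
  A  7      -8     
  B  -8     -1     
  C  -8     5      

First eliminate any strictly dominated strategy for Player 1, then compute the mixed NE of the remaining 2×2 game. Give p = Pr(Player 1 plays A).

Player 1's strategy C is strictly dominated by B: 2 > -1 and -9 > -11. Eliminate C.
In a mixed equilibrium Player 2 is indifferent between A and B; this condition fixes p.
  Player 2's expected payoff from A: p·7 + (1−p)·(-8) = 15p - 8
  Player 2's expected payoff from B: p·(-8) + (1−p)·(-1) = -7p - 1
  15p - 8 = -7p - 1  ⇒  22p = 7  ⇒  p = 7/22.

p = 7/22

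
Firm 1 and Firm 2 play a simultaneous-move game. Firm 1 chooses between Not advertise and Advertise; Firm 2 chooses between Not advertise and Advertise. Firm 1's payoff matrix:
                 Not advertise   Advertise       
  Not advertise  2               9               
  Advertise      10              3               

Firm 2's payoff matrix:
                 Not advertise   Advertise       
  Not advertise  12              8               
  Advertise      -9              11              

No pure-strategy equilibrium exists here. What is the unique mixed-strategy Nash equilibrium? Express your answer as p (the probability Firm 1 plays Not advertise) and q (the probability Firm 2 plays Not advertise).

p = 5/6, q = 3/7

In a mixed equilibrium Firm 2 is indifferent between Not advertise and Advertise; this condition fixes p.
  Firm 2's expected payoff from Not advertise: p·12 + (1−p)·(-9) = 21p - 9
  Firm 2's expected payoff from Advertise: p·8 + (1−p)·11 = -3p + 11
  21p - 9 = -3p + 11  ⇒  24p = 20  ⇒  p = 5/6.
Firm 1's indifference between Not advertise and Advertise determines Firm 2's mixing probability q:
  Firm 1's payoff from Not advertise: q·2 + (1−q)·9 = -7q + 9
  Firm 1's payoff from Advertise: q·10 + (1−q)·3 = 7q + 3
  -7q + 9 = 7q + 3  ⇒  -14q = -6  ⇒  q = 3/7.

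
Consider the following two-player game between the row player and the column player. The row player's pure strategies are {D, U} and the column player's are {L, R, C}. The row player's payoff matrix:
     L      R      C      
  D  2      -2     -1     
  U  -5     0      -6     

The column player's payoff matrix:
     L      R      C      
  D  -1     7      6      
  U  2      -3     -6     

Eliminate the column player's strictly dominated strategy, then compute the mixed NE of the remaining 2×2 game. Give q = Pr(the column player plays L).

q = 2/9

The column player's strategy C is strictly dominated by R: 7 > 6 and -3 > -6. Eliminate C.
The row player's indifference between D and U determines the column player's mixing probability q:
  the row player's expected payoff from D: q·2 + (1−q)·(-2) = 4q - 2
  the row player's expected payoff from U: q·(-5) + (1−q)·0 = -5q
  4q - 2 = -5q  ⇒  9q = 2  ⇒  q = 2/9.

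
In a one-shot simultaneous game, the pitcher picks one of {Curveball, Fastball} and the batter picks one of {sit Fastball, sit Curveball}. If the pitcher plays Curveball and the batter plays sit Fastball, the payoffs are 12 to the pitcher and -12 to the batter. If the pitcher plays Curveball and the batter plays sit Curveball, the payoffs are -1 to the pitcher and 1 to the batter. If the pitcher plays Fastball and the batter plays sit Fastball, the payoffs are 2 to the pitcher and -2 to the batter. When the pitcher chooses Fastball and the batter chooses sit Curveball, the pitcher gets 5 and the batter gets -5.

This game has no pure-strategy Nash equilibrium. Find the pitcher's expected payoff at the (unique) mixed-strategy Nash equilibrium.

31/8

The batter's mix must leave the pitcher indifferent between Curveball and Fastball.
  the pitcher's payoff from Curveball: q·12 + (1−q)·(-1) = 13q - 1
  the pitcher's payoff from Fastball: q·2 + (1−q)·5 = -3q + 5
  13q - 1 = -3q + 5  ⇒  16q = 6  ⇒  q = 3/8.
At equilibrium the pitcher is indifferent across rows, so the pitcher's payoff equals the payoff from Curveball: (3/8)·12 + (5/8)·(-1) = 31/8.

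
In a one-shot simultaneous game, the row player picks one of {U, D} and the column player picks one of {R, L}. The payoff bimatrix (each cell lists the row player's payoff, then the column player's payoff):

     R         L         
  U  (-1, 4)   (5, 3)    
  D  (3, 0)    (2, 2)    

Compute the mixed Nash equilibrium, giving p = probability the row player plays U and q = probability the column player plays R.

p = 2/3, q = 3/7

In a mixed equilibrium the column player is indifferent between R and L; this condition fixes p.
  the column player's expected payoff from R: p·4 + (1−p)·0 = 4p
  the column player's expected payoff from L: p·3 + (1−p)·2 = p + 2
  4p = p + 2  ⇒  3p = 2  ⇒  p = 2/3.
In a mixed equilibrium the row player is indifferent between U and D; this condition fixes q.
  the row player's payoff from U: q·(-1) + (1−q)·5 = -6q + 5
  the row player's payoff from D: q·3 + (1−q)·2 = q + 2
  -6q + 5 = q + 2  ⇒  -7q = -3  ⇒  q = 3/7.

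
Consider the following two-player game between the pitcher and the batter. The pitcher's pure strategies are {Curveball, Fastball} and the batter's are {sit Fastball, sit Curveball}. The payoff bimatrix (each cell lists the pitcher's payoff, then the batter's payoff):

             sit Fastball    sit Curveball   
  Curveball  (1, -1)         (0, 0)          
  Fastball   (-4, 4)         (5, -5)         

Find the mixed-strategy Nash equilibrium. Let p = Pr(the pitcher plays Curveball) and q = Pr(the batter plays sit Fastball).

The pitcher's mix must leave the batter indifferent between sit Fastball and sit Curveball.
  the batter's payoff from sit Fastball: p·(-1) + (1−p)·4 = -5p + 4
  the batter's payoff from sit Curveball: p·0 + (1−p)·(-5) = 5p - 5
  -5p + 4 = 5p - 5  ⇒  -10p = -9  ⇒  p = 9/10.
For the pitcher to be willing to mix, the pitcher must be indifferent between Curveball and Fastball, which pins down the batter's mix.
  the pitcher's payoff from Curveball: q·1 + (1−q)·0 = q
  the pitcher's payoff from Fastball: q·(-4) + (1−q)·5 = -9q + 5
  q = -9q + 5  ⇒  10q = 5  ⇒  q = 1/2.

p = 9/10, q = 1/2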